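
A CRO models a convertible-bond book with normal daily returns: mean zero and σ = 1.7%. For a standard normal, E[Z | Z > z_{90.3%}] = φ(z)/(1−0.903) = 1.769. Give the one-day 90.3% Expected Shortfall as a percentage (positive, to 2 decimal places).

3.01%

ES = 1.7% × 1.769 = 3.007%.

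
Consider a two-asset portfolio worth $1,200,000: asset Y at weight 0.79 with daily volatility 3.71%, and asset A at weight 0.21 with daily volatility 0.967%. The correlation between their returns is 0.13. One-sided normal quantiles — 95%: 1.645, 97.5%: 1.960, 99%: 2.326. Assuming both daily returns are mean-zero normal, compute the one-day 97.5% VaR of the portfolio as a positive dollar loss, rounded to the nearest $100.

σ_p² = 0.79²·3.71² + 0.21²·0.967² + 2·0.13·0.79·0.21·3.71·0.967 = 8.7862 (%²).
σ_p = √8.7862 = 2.964%.
VaR = 1.960 × 2.964% = 5.809%; on $1,200,000 that is $69,708.

$69,700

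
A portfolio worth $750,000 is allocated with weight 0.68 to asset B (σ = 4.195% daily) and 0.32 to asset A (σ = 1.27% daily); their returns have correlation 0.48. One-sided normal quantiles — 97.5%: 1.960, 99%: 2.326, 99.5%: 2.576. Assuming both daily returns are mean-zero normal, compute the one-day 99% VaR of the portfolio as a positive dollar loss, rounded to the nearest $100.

σ_p² = 0.68²·4.195² + 0.32²·1.27² + 2·0.48·0.68·0.32·4.195·1.27 = 9.4154 (%²).
σ_p = √9.4154 = 3.068%.
VaR = 2.326 × 3.068% = 7.136%; on $750,000 that is $53,520.

$53,500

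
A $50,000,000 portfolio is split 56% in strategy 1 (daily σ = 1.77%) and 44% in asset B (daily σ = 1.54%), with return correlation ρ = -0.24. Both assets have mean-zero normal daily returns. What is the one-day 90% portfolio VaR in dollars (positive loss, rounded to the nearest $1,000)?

$678,000

σ_p² = 0.56²·1.77² + 0.44²·1.54² + 2·-0.24·0.56·0.44·1.77·1.54 = 1.1192 (%²).
σ_p = √1.1192 = 1.058%.
At 90%, z = 1.282.
VaR = 1.282 × 1.058% = 1.356%; on $50,000,000 that is $678,000.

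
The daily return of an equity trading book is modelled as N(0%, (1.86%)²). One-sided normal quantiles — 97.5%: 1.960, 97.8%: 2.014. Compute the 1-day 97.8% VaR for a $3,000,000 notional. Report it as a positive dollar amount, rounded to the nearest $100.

$112,400

VaR = z·σ = 2.014 × 1.86% = 3.746%.
On $3,000,000: 0.03746 × $3,000,000 = $112,380.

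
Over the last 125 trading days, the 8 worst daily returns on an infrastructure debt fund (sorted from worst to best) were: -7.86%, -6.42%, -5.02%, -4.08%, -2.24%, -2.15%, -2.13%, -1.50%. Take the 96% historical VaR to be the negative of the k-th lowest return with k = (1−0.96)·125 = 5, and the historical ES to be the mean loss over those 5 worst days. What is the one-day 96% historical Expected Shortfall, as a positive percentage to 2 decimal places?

5.12%

The 5 worst returns sum to -25.62%.
ES = −(-25.62%) / 5 = 5.124% ≈ 5.12%.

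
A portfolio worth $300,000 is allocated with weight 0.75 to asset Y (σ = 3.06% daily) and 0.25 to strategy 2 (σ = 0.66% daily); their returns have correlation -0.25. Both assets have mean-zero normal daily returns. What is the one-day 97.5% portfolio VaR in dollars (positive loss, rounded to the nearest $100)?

σ_p² = 0.75²·3.06² + 0.25²·0.66² + 2·-0.25·0.75·0.25·3.06·0.66 = 5.1049 (%²).
σ_p = √5.1049 = 2.259%.
At 97.5%, z = 1.960.
VaR = 1.960 × 2.259% = 4.428%; on $300,000 that is $13,284.

$13,300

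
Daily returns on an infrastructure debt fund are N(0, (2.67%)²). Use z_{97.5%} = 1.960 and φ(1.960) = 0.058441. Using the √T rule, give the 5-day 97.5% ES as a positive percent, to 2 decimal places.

σ_{5d} = 2.67% × √5 = 5.970%.
ES multiplier = φ(z)/(1−α) = 0.058441/0.025 = 2.338.
ES = 5.970% × 2.338 = 13.958%.

13.96%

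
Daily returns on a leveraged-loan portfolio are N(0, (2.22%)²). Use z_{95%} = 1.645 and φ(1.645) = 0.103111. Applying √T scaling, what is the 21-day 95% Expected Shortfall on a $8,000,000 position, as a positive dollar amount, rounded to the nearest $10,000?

$1,680,000

σ_{21d} = 2.22% × √21 = 10.173%.
ES multiplier = φ(z)/(1−α) = 0.103111/0.05 = 2.062.
ES = 10.173% × 2.062 = 20.977%; on $8,000,000: $1,678,160.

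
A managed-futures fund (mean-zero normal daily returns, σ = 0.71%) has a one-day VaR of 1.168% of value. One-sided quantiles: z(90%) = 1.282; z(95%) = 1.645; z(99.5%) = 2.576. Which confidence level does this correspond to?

95%

Implied z = VaR/σ = 1.168 / 0.71 = 1.645.
This matches z(95%) = 1.645.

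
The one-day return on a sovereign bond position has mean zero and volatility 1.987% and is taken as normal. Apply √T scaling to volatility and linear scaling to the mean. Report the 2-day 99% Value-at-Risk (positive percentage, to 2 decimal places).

6.54%

At 99%, z = 2.326.
σ_{2d} = 1.987% × √2 = 2.810%.
VaR = 2.326 × 2.810% = 6.536%.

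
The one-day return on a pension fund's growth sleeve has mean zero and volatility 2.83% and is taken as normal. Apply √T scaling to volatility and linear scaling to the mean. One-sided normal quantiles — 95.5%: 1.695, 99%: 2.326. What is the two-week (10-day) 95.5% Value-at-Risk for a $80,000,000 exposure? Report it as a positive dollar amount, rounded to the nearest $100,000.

σ_{10d} = 2.83% × √10 = 8.949%.
VaR = 1.695 × 8.949% = 15.169%.
On $80,000,000: 0.15169 × $80,000,000 = $12,135,200.

$12,100,000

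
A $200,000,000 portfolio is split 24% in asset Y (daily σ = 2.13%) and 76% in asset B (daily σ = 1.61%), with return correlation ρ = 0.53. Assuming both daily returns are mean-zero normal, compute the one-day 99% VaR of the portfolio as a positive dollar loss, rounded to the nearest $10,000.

σ_p² = 0.24²·2.13² + 0.76²·1.61² + 2·0.53·0.24·0.76·2.13·1.61 = 2.4216 (%²).
σ_p = √2.4216 = 1.556%.
At 99%, z = 2.326.
VaR = 2.326 × 1.556% = 3.619%; on $200,000,000 that is $7,238,000.

$7,240,000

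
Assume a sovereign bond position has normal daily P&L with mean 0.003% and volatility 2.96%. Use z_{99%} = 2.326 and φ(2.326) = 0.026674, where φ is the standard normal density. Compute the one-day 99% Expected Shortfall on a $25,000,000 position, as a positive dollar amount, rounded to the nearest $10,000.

$1,970,000

Tail multiplier: φ(z)/(1−α) = 0.026674 / 0.01 = 2.667.
ES = −(0.003%) + 2.96% × 2.667 = 7.891%.
On $25,000,000: 0.07891 × $25,000,000 = $1,972,750.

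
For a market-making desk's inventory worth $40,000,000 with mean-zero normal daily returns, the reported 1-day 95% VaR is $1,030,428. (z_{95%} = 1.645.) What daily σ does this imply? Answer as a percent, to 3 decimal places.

1.566%

VaR as a fraction: $1,030,428 / $40,000,000 = 2.576%.
σ = VaR / z = 2.576% / 1.645 = 1.566%.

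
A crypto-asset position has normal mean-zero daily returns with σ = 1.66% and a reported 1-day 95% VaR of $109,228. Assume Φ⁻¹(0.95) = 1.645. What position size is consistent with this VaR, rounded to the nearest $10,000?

$4,000,000

VaR as a fraction of value: z·σ = 1.645 × 1.66% = 2.7307%.
Position = $109,228 / 0.027307 = $4,000,000.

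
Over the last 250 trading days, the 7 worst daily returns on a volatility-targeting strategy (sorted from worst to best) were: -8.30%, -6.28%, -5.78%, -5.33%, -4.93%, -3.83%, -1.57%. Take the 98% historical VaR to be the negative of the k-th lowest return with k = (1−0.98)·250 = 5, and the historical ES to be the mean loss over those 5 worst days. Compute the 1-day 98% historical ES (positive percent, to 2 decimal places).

The 5 worst returns sum to -30.62%.
ES = −(-30.62%) / 5 = 6.124% ≈ 6.12%.

6.12%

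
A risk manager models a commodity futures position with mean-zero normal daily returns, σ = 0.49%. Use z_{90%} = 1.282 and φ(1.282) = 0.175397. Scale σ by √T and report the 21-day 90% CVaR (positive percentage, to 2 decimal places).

3.94%

σ_{21d} = 0.49% × √21 = 2.245%.
ES multiplier = φ(z)/(1−α) = 0.175397/0.1 = 1.754.
ES = 2.245% × 1.754 = 3.938%.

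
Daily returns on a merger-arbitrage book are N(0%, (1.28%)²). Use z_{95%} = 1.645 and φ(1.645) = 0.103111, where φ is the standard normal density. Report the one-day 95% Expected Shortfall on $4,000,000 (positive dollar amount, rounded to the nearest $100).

Tail multiplier: φ(z)/(1−α) = 0.103111 / 0.05 = 2.062.
ES = 1.28% × 2.062 = 2.639%.
On $4,000,000: 0.02639 × $4,000,000 = $105,560.

$105,600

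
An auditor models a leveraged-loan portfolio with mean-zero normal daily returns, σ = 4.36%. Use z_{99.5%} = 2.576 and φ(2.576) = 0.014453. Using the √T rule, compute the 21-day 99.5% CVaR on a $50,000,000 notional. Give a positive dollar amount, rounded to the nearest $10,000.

$28,880,000

σ_{21d} = 4.36% × √21 = 19.980%.
ES multiplier = φ(z)/(1−α) = 0.014453/0.005 = 2.891.
ES = 19.980% × 2.891 = 57.762%; on $50,000,000: $28,881,000.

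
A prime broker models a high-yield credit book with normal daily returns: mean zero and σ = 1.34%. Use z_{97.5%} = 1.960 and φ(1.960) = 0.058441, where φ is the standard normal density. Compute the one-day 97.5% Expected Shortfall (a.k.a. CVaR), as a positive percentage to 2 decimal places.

3.13%

Tail multiplier: φ(z)/(1−α) = 0.058441 / 0.025 = 2.338.
ES = 1.34% × 2.338 = 3.133%.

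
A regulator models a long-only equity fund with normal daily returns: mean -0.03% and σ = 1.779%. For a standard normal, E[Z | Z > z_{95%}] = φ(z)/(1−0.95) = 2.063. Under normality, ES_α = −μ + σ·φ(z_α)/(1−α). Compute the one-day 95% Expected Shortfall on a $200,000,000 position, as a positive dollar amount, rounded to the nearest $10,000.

$7,400,000

ES = −(-0.03%) + 1.779% × 2.063 = 3.700%.
On $200,000,000: 0.03700 × $200,000,000 = $7,400,000.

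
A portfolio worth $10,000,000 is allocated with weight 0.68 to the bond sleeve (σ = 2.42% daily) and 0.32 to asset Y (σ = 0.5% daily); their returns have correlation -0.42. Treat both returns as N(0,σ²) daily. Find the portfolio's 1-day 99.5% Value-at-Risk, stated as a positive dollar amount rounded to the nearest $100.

σ_p² = 0.68²·2.42² + 0.32²·0.5² + 2·-0.42·0.68·0.32·2.42·0.5 = 2.5124 (%²).
σ_p = √2.5124 = 1.585%.
At 99.5%, z = 2.576.
VaR = 2.576 × 1.585% = 4.083%; on $10,000,000 that is $408,300.

$408,300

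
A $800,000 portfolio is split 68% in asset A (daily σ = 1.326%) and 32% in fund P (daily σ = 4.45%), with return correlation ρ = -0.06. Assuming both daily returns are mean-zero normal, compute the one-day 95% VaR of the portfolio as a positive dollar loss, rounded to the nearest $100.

σ_p² = 0.68²·1.326² + 0.32²·4.45² + 2·-0.06·0.68·0.32·1.326·4.45 = 2.6867 (%²).
σ_p = √2.6867 = 1.639%.
At 95%, z = 1.645.
VaR = 1.645 × 1.639% = 2.696%; on $800,000 that is $21,568.

$21,600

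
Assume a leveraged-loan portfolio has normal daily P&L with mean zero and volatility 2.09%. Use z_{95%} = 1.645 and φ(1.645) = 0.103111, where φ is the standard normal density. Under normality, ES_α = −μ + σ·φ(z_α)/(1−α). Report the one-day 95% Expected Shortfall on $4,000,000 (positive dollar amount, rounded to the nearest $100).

Tail multiplier: φ(z)/(1−α) = 0.103111 / 0.05 = 2.062.
ES = 2.09% × 2.062 = 4.310%.
On $4,000,000: 0.04310 × $4,000,000 = $172,400.

$172,400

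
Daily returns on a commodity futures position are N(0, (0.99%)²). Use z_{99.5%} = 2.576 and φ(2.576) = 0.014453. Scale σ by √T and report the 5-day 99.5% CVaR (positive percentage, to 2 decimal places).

6.40%

σ_{5d} = 0.99% × √5 = 2.214%.
ES multiplier = φ(z)/(1−α) = 0.014453/0.005 = 2.891.
ES = 2.214% × 2.891 = 6.401%.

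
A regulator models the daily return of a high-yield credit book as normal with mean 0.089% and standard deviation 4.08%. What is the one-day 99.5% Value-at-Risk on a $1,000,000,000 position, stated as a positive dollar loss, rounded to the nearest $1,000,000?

$104,000,000

At 99.5% one-sided, z = 2.576.
VaR = −μ + z·σ = −(0.089%) + 2.576 × 4.08% = 10.421%.
On $1,000,000,000: 0.10421 × $1,000,000,000 = $104,210,000.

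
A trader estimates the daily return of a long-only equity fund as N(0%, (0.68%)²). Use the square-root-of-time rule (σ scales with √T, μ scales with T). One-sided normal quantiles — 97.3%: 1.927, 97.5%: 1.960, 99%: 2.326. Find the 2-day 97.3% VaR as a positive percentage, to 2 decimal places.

σ_{2d} = 0.68% × √2 = 0.962%.
VaR = 1.927 × 0.962% = 1.854%.

1.85%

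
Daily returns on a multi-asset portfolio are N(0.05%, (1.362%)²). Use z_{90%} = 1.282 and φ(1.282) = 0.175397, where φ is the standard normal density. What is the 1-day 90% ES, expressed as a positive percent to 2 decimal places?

2.34%

Tail multiplier: φ(z)/(1−α) = 0.175397 / 0.1 = 1.754.
ES = −(0.05%) + 1.362% × 1.754 = 2.339%.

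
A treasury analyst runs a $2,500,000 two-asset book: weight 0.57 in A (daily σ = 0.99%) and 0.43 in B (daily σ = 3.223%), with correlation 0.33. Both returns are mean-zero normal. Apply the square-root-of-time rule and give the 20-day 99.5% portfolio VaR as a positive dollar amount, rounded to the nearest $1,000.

σ_p = √(0.57²·0.99² + 0.43²·3.223² + 2·0.33·0.57·0.43·0.99·3.223) = 1.660%.
σ_{20d} = 1.660% × √20 = 7.424%.
z(99.5%) = 2.576.
VaR = 2.576 × 7.424% = 19.124%; on $2,500,000 that is $478,100.

$478,000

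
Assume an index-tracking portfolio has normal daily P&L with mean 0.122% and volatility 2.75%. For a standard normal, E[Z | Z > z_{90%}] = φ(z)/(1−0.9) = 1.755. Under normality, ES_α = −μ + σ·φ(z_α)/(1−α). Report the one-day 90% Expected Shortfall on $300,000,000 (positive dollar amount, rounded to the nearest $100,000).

$14,100,000

ES = −(0.122%) + 2.75% × 1.755 = 4.704%.
On $300,000,000: 0.04704 × $300,000,000 = $14,112,000.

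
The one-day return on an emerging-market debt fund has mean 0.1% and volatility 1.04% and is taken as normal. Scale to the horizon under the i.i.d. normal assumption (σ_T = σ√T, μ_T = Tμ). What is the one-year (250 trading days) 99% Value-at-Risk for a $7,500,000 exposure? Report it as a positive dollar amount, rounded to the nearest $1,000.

At 99%, z = 2.326.
σ_{250d} = 1.04% × √250 = 16.444%; μ_{250d} = 250 × 0.1% = 25.000%.
VaR = −(25.000%) + 2.326 × 16.444% = 13.249%.
On $7,500,000: 0.13249 × $7,500,000 = $993,675.

$994,000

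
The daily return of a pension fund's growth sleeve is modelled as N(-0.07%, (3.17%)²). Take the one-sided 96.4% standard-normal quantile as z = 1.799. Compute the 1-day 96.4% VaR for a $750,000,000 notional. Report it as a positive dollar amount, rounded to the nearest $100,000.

VaR = −μ + z·σ = −(-0.07%) + 1.799 × 3.17% = 5.773%.
On $750,000,000: 0.05773 × $750,000,000 = $43,297,500.

$43,300,000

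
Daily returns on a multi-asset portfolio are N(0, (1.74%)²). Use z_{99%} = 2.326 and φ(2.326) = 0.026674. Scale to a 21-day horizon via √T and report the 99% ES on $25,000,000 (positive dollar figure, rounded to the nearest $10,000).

σ_{21d} = 1.74% × √21 = 7.974%.
ES multiplier = φ(z)/(1−α) = 0.026674/0.01 = 2.667.
ES = 7.974% × 2.667 = 21.267%; on $25,000,000: $5,316,750.

$5,320,000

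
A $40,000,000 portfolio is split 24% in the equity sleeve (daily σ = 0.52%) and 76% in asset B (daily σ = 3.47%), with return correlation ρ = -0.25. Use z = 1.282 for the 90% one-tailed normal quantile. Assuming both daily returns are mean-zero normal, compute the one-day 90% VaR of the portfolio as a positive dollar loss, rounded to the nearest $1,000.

σ_p² = 0.24²·0.52² + 0.76²·3.47² + 2·-0.25·0.24·0.76·0.52·3.47 = 6.8058 (%²).
σ_p = √6.8058 = 2.609%.
VaR = 1.282 × 2.609% = 3.345%; on $40,000,000 that is $1,338,000.

$1,338,000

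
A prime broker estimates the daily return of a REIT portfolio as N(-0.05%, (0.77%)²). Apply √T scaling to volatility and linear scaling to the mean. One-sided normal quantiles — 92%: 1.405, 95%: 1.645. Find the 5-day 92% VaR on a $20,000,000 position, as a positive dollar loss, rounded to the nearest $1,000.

σ_{5d} = 0.77% × √5 = 1.722%; μ_{5d} = 5 × -0.05% = -0.250%.
VaR = −(-0.250%) + 1.405 × 1.722% = 2.669%.
On $20,000,000: 0.02669 × $20,000,000 = $533,800.

$534,000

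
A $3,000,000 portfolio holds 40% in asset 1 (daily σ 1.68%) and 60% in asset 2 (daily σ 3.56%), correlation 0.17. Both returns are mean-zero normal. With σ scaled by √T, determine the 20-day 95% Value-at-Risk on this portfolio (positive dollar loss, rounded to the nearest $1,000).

σ_p = √(0.4²·1.68² + 0.6²·3.56² + 2·0.17·0.4·0.6·1.68·3.56) = 2.346%.
σ_{20d} = 2.346% × √20 = 10.492%.
z(95%) = 1.645.
VaR = 1.645 × 10.492% = 17.259%; on $3,000,000 that is $517,770.

$518,000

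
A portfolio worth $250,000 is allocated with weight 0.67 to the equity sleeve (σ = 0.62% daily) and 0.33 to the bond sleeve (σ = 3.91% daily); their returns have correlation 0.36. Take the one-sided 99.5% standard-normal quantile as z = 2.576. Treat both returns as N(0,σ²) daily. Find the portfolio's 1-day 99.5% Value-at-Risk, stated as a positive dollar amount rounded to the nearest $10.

$9,600

σ_p² = 0.67²·0.62² + 0.33²·3.91² + 2·0.36·0.67·0.33·0.62·3.91 = 2.2233 (%²).
σ_p = √2.2233 = 1.491%.
VaR = 2.576 × 1.491% = 3.841%; on $250,000 that is $9,602.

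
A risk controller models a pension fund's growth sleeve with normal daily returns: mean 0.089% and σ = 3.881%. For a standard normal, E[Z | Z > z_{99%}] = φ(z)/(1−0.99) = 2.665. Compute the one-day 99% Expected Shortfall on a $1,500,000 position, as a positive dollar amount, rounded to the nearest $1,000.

$154,000

ES = −(0.089%) + 3.881% × 2.665 = 10.254%.
On $1,500,000: 0.10254 × $1,500,000 = $153,810.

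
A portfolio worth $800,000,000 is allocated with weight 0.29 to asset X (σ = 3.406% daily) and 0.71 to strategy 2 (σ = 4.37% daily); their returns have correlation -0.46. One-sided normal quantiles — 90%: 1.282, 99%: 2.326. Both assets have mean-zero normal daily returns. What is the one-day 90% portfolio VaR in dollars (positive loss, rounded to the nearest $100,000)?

$28,600,000

σ_p² = 0.29²·3.406² + 0.71²·4.37² + 2·-0.46·0.29·0.71·3.406·4.37 = 7.7829 (%²).
σ_p = √7.7829 = 2.790%.
VaR = 1.282 × 2.790% = 3.577%; on $800,000,000 that is $28,616,000.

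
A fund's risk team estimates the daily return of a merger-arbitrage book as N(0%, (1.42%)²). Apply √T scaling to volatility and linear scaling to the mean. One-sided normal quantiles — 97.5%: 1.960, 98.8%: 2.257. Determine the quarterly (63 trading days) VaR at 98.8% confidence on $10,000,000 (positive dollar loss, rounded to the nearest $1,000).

$2,544,000

σ_{63d} = 1.42% × √63 = 11.271%.
VaR = 2.257 × 11.271% = 25.439%.
On $10,000,000: 0.25439 × $10,000,000 = $2,543,900.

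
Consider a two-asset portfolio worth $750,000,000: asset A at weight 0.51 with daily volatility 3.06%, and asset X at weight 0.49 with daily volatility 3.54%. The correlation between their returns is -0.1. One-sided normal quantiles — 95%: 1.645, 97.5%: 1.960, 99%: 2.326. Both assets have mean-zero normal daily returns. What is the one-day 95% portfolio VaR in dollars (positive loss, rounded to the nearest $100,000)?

σ_p² = 0.51²·3.06² + 0.49²·3.54² + 2·-0.1·0.51·0.49·3.06·3.54 = 4.9029 (%²).
σ_p = √4.9029 = 2.214%.
VaR = 1.645 × 2.214% = 3.642%; on $750,000,000 that is $27,315,000.

$27,300,000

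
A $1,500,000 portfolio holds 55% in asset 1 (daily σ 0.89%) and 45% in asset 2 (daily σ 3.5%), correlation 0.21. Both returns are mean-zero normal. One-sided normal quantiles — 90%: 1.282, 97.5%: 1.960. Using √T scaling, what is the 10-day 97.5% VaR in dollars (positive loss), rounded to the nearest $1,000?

$162,000

σ_p = √(0.55²·0.89² + 0.45²·3.5² + 2·0.21·0.55·0.45·0.89·3.5) = 1.745%.
σ_{10d} = 1.745% × √10 = 5.518%.
VaR = 1.960 × 5.518% = 10.815%; on $1,500,000 that is $162,225.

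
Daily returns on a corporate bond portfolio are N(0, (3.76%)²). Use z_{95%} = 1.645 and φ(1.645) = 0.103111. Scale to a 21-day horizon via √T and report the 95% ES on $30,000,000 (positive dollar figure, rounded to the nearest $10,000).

σ_{21d} = 3.76% × √21 = 17.230%.
ES multiplier = φ(z)/(1−α) = 0.103111/0.05 = 2.062.
ES = 17.230% × 2.062 = 35.528%; on $30,000,000: $10,658,400.

$10,660,000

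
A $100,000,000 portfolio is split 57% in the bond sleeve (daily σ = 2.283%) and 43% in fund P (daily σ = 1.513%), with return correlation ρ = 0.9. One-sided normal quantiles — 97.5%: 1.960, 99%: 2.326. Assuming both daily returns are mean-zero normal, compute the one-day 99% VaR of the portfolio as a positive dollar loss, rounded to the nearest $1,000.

$4,438,000

σ_p² = 0.57²·2.283² + 0.43²·1.513² + 2·0.9·0.57·0.43·2.283·1.513 = 3.6406 (%²).
σ_p = √3.6406 = 1.908%.
VaR = 2.326 × 1.908% = 4.438%; on $100,000,000 that is $4,438,000.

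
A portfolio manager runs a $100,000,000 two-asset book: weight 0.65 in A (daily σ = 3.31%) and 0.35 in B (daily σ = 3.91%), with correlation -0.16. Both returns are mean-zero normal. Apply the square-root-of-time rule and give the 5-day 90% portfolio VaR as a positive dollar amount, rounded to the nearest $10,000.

σ_p = √(0.65²·3.31² + 0.35²·3.91² + 2·-0.16·0.65·0.35·3.31·3.91) = 2.358%.
σ_{5d} = 2.358% × √5 = 5.273%.
z(90%) = 1.282.
VaR = 1.282 × 5.273% = 6.760%; on $100,000,000 that is $6,760,000.

$6,760,000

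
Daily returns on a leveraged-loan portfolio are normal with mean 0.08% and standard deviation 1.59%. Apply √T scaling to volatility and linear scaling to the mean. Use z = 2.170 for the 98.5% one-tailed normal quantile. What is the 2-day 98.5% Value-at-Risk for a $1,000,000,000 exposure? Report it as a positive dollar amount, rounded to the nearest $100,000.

$47,200,000

σ_{2d} = 1.59% × √2 = 2.249%; μ_{2d} = 2 × 0.08% = 0.160%.
VaR = −(0.160%) + 2.170 × 2.249% = 4.720%.
On $1,000,000,000: 0.04720 × $1,000,000,000 = $47,200,000.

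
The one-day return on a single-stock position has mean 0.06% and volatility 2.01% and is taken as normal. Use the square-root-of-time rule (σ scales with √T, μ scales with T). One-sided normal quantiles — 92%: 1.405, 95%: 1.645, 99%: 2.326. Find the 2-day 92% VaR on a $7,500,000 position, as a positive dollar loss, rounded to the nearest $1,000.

$291,000

σ_{2d} = 2.01% × √2 = 2.843%; μ_{2d} = 2 × 0.06% = 0.120%.
VaR = −(0.120%) + 1.405 × 2.843% = 3.874%.
On $7,500,000: 0.03874 × $7,500,000 = $290,550.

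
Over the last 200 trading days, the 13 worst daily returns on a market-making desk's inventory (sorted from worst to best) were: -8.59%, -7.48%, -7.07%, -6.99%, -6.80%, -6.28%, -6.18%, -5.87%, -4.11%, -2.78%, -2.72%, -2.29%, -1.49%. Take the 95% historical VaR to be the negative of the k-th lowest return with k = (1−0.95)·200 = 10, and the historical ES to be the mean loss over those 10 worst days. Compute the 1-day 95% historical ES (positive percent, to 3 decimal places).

The 10 worst returns sum to -62.15%.
ES = −(-62.15%) / 10 = 6.215%.

6.215%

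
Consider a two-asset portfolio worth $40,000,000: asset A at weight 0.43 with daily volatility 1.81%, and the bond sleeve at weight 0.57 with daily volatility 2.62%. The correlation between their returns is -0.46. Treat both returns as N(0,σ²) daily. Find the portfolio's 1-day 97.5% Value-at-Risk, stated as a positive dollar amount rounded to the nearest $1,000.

σ_p² = 0.43²·1.81² + 0.57²·2.62² + 2·-0.46·0.43·0.57·1.81·2.62 = 1.7667 (%²).
σ_p = √1.7667 = 1.329%.
At 97.5%, z = 1.960.
VaR = 1.960 × 1.329% = 2.605%; on $40,000,000 that is $1,042,000.

$1,042,000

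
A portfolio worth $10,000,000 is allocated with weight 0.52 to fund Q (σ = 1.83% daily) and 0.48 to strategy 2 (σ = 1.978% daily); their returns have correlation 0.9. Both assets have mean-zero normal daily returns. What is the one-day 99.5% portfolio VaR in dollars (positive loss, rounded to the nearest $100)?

σ_p² = 0.52²·1.83² + 0.48²·1.978² + 2·0.9·0.52·0.48·1.83·1.978 = 3.4333 (%²).
σ_p = √3.4333 = 1.853%.
At 99.5%, z = 2.576.
VaR = 2.576 × 1.853% = 4.773%; on $10,000,000 that is $477,300.

$477,300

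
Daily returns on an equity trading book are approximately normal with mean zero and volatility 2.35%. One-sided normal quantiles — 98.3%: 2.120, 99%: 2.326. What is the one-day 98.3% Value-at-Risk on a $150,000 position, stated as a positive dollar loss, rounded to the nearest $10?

VaR = z·σ = 2.120 × 2.35% = 4.982%.
On $150,000: 0.04982 × $150,000 = $7,473.

$7,470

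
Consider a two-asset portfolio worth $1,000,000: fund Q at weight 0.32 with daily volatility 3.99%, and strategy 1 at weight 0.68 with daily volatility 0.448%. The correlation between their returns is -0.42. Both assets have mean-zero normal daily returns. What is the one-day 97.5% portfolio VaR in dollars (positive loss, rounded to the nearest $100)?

$23,200

σ_p² = 0.32²·3.99² + 0.68²·0.448² + 2·-0.42·0.32·0.68·3.99·0.448 = 1.3963 (%²).
σ_p = √1.3963 = 1.182%.
At 97.5%, z = 1.960.
VaR = 1.960 × 1.182% = 2.317%; on $1,000,000 that is $23,170.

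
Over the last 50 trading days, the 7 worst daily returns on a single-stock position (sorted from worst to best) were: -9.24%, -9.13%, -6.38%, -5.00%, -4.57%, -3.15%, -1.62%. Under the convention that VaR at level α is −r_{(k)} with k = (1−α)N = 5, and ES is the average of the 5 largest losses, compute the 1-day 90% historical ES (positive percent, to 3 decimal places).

The 5 worst returns sum to -34.32%.
ES = −(-34.32%) / 5 = 6.864%.

6.864%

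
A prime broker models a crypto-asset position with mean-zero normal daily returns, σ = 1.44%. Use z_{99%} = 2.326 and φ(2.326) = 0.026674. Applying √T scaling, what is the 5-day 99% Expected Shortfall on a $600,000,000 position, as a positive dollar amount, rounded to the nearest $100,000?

$51,500,000

σ_{5d} = 1.44% × √5 = 3.220%.
ES multiplier = φ(z)/(1−α) = 0.026674/0.01 = 2.667.
ES = 3.220% × 2.667 = 8.588%; on $600,000,000: $51,528,000.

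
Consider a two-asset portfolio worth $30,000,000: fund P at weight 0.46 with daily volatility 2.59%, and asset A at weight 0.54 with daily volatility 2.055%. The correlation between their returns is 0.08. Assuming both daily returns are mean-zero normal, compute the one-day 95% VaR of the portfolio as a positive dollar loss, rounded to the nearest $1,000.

$835,000

σ_p² = 0.46²·2.59² + 0.54²·2.055² + 2·0.08·0.46·0.54·2.59·2.055 = 2.8624 (%²).
σ_p = √2.8624 = 1.692%.
At 95%, z = 1.645.
VaR = 1.645 × 1.692% = 2.783%; on $30,000,000 that is $834,900.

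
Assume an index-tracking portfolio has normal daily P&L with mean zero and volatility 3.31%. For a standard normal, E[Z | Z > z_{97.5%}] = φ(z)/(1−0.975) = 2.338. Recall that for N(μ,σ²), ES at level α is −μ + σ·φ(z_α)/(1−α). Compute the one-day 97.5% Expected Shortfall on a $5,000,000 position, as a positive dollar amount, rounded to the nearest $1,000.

$387,000

ES = 3.31% × 2.338 = 7.739%.
On $5,000,000: 0.07739 × $5,000,000 = $386,950.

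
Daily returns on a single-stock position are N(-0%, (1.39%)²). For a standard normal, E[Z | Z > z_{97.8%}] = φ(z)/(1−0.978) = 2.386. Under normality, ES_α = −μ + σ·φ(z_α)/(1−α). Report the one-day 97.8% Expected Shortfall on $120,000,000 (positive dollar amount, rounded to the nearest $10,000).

$3,980,000

ES = 1.39% × 2.386 = 3.317%.
On $120,000,000: 0.03317 × $120,000,000 = $3,980,400.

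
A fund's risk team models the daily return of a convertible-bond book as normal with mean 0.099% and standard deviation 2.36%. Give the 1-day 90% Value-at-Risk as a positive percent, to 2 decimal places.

2.93%

At 90% one-sided, z = 1.282.
VaR = −μ + z·σ = −(0.099%) + 1.282 × 2.36% = 2.927%.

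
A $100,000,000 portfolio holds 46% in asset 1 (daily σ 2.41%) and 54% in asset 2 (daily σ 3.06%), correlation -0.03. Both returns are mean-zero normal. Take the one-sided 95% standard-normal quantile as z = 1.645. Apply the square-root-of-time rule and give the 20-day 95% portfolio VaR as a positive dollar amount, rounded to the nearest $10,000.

σ_p = √(0.46²·2.41² + 0.54²·3.06² + 2·-0.03·0.46·0.54·2.41·3.06) = 1.962%.
σ_{20d} = 1.962% × √20 = 8.774%.
VaR = 1.645 × 8.774% = 14.433%; on $100,000,000 that is $14,433,000.

$14,430,000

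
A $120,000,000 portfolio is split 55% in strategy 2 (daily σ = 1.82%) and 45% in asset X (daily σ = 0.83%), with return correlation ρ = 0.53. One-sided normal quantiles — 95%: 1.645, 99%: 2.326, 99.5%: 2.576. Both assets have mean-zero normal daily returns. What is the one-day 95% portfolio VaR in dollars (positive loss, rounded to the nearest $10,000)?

σ_p² = 0.55²·1.82² + 0.45²·0.83² + 2·0.53·0.55·0.45·1.82·0.83 = 1.5378 (%²).
σ_p = √1.5378 = 1.240%.
VaR = 1.645 × 1.240% = 2.040%; on $120,000,000 that is $2,448,000.

$2,450,000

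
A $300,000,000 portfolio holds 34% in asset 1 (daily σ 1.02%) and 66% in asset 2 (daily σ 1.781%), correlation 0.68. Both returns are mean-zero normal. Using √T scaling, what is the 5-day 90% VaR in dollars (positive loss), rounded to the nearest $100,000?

$12,300,000

σ_p = √(0.34²·1.02² + 0.66²·1.781² + 2·0.68·0.34·0.66·1.02·1.781) = 1.434%.
σ_{5d} = 1.434% × √5 = 3.207%.
z(90%) = 1.282.
VaR = 1.282 × 3.207% = 4.111%; on $300,000,000 that is $12,333,000.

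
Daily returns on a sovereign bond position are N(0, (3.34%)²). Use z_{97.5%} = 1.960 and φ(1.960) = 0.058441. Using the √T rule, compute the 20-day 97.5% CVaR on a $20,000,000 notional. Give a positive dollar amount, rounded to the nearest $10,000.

σ_{20d} = 3.34% × √20 = 14.937%.
ES multiplier = φ(z)/(1−α) = 0.058441/0.025 = 2.338.
ES = 14.937% × 2.338 = 34.923%; on $20,000,000: $6,984,600.

$6,980,000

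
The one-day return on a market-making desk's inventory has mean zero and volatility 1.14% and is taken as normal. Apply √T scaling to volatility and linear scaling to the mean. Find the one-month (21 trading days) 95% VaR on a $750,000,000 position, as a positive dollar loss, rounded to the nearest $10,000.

At 95%, z = 1.645.
σ_{21d} = 1.14% × √21 = 5.224%.
VaR = 1.645 × 5.224% = 8.593%.
On $750,000,000: 0.08593 × $750,000,000 = $64,447,500.

$64,450,000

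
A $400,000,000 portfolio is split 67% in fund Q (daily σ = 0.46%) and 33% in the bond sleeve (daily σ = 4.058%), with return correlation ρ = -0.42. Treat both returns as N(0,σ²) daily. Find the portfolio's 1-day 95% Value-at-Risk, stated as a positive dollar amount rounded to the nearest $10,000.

σ_p² = 0.67²·0.46² + 0.33²·4.058² + 2·-0.42·0.67·0.33·0.46·4.058 = 1.5416 (%²).
σ_p = √1.5416 = 1.242%.
At 95%, z = 1.645.
VaR = 1.645 × 1.242% = 2.043%; on $400,000,000 that is $8,172,000.

$8,170,000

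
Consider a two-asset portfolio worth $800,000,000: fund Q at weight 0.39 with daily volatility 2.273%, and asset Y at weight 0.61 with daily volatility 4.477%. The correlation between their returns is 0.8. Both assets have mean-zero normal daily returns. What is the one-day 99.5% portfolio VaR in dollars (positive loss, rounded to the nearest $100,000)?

σ_p² = 0.39²·2.273² + 0.61²·4.477² + 2·0.8·0.39·0.61·2.273·4.477 = 12.1175 (%²).
σ_p = √12.1175 = 3.481%.
At 99.5%, z = 2.576.
VaR = 2.576 × 3.481% = 8.967%; on $800,000,000 that is $71,736,000.

$71,700,000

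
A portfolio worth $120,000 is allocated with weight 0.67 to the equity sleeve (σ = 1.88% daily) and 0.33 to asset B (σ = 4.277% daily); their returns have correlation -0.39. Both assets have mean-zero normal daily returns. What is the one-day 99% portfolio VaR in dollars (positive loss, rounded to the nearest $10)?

$4,130

σ_p² = 0.67²·1.88² + 0.33²·4.277² + 2·-0.39·0.67·0.33·1.88·4.277 = 2.1920 (%²).
σ_p = √2.1920 = 1.481%.
At 99%, z = 2.326.
VaR = 2.326 × 1.481% = 3.445%; on $120,000 that is $4,134.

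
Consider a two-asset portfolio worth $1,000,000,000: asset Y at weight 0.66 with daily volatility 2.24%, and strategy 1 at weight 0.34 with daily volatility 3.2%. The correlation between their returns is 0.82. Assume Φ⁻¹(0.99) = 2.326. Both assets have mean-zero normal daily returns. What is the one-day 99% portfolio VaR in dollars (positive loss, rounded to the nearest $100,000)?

σ_p² = 0.66²·2.24² + 0.34²·3.2² + 2·0.82·0.66·0.34·2.24·3.2 = 6.0073 (%²).
σ_p = √6.0073 = 2.451%.
VaR = 2.326 × 2.451% = 5.701%; on $1,000,000,000 that is $57,010,000.

$57,000,000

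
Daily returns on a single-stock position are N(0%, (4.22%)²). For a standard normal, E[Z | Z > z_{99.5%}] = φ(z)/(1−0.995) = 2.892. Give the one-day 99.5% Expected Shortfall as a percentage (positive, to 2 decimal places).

12.20%

ES = 4.22% × 2.892 = 12.204%.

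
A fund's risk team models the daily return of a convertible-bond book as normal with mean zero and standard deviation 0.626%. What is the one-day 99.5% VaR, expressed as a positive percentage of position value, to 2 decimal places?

At 99.5% one-sided, z = 2.576.
VaR = z·σ = 2.576 × 0.626% = 1.613%.

1.61%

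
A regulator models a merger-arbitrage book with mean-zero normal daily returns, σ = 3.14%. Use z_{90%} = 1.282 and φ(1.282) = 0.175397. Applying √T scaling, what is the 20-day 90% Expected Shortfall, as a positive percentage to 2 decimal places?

24.63%

σ_{20d} = 3.14% × √20 = 14.043%.
ES multiplier = φ(z)/(1−α) = 0.175397/0.1 = 1.754.
ES = 14.043% × 1.754 = 24.631%.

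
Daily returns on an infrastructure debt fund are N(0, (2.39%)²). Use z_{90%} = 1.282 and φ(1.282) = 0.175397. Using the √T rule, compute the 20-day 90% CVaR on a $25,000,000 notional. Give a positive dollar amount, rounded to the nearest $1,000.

σ_{20d} = 2.39% × √20 = 10.688%.
ES multiplier = φ(z)/(1−α) = 0.175397/0.1 = 1.754.
ES = 10.688% × 1.754 = 18.747%; on $25,000,000: $4,686,750.

$4,687,000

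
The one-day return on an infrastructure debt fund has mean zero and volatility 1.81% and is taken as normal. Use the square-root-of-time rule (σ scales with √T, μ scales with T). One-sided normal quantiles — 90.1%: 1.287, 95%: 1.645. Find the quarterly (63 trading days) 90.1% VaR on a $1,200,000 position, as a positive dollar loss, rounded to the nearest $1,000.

σ_{63d} = 1.81% × √63 = 14.366%.
VaR = 1.287 × 14.366% = 18.489%.
On $1,200,000: 0.18489 × $1,200,000 = $221,868.

$222,000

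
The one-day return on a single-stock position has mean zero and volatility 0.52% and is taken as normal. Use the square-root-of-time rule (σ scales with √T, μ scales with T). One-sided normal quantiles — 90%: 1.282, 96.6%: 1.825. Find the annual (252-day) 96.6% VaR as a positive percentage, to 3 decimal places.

15.065%

σ_{252d} = 0.52% × √252 = 8.255%.
VaR = 1.825 × 8.255% = 15.065%.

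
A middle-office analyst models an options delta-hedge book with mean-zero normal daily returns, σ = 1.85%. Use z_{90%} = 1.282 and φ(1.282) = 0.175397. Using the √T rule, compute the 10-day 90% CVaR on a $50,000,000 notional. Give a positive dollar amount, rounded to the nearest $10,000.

σ_{10d} = 1.85% × √10 = 5.850%.
ES multiplier = φ(z)/(1−α) = 0.175397/0.1 = 1.754.
ES = 5.850% × 1.754 = 10.261%; on $50,000,000: $5,130,500.

$5,130,000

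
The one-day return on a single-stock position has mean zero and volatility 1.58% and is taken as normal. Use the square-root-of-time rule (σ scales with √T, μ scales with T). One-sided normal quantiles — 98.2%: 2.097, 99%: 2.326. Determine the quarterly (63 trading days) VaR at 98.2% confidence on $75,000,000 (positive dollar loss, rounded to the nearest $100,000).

$19,700,000

σ_{63d} = 1.58% × √63 = 12.541%.
VaR = 2.097 × 12.541% = 26.298%.
On $75,000,000: 0.26298 × $75,000,000 = $19,723,500.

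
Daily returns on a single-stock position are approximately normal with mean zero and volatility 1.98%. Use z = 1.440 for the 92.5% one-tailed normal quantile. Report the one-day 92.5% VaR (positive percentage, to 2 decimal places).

VaR = z·σ = 1.440 × 1.98% = 2.851%.

2.85%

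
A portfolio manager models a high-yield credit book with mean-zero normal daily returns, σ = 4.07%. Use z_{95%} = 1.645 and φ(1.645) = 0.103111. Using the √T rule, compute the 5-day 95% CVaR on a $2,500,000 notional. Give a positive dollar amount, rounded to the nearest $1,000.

σ_{5d} = 4.07% × √5 = 9.101%.
ES multiplier = φ(z)/(1−α) = 0.103111/0.05 = 2.062.
ES = 9.101% × 2.062 = 18.766%; on $2,500,000: $469,150.

$469,000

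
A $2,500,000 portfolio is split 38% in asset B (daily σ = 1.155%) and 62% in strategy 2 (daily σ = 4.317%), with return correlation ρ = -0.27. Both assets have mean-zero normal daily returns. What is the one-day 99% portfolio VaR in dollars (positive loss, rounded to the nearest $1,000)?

$151,000

σ_p² = 0.38²·1.155² + 0.62²·4.317² + 2·-0.27·0.38·0.62·1.155·4.317 = 6.7221 (%²).
σ_p = √6.7221 = 2.593%.
At 99%, z = 2.326.
VaR = 2.326 × 2.593% = 6.031%; on $2,500,000 that is $150,775.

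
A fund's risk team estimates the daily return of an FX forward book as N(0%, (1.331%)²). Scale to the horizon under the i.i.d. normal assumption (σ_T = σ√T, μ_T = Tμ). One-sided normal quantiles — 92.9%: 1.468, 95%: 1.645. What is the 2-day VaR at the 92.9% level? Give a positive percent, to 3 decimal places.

σ_{2d} = 1.331% × √2 = 1.882%.
VaR = 1.468 × 1.882% = 2.763%.

2.763%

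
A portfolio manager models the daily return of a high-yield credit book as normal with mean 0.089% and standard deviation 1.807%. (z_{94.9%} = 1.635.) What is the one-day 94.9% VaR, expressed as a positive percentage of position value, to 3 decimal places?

VaR = −μ + z·σ = −(0.089%) + 1.635 × 1.807% = 2.865%.

2.865%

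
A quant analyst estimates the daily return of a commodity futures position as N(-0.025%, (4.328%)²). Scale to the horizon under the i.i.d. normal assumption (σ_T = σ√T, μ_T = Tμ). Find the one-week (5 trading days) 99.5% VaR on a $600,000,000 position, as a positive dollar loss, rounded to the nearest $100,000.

$150,300,000

At 99.5%, z = 2.576.
σ_{5d} = 4.328% × √5 = 9.678%; μ_{5d} = 5 × -0.025% = -0.125%.
VaR = −(-0.125%) + 2.576 × 9.678% = 25.056%.
On $600,000,000: 0.25056 × $600,000,000 = $150,336,000.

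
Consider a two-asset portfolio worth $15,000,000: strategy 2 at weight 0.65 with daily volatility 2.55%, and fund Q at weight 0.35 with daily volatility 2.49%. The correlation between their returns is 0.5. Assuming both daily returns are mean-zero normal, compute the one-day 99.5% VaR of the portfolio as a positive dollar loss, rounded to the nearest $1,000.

$860,000

σ_p² = 0.65²·2.55² + 0.35²·2.49² + 2·0.5·0.65·0.35·2.55·2.49 = 4.9513 (%²).
σ_p = √4.9513 = 2.225%.
At 99.5%, z = 2.576.
VaR = 2.576 × 2.225% = 5.732%; on $15,000,000 that is $859,800.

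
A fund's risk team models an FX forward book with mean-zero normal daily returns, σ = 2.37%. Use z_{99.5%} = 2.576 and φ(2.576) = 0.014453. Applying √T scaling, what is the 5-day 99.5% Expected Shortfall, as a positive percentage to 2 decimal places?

15.32%

σ_{5d} = 2.37% × √5 = 5.299%.
ES multiplier = φ(z)/(1−α) = 0.014453/0.005 = 2.891.
ES = 5.299% × 2.891 = 15.319%.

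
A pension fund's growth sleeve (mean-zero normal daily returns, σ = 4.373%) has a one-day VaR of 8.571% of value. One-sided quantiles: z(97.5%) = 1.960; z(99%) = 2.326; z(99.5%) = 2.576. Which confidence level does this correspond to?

Implied z = VaR/σ = 8.571 / 4.373 = 1.960.
This matches z(97.5%) = 1.960.

97.5%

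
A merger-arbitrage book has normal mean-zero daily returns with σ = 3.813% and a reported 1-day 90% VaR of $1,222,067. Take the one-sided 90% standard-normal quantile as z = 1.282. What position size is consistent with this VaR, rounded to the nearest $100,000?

VaR as a fraction of value: z·σ = 1.282 × 3.813% = 4.88827%.
Position = $1,222,067 / 0.0488827 = $25,000,010.

$25,000,000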